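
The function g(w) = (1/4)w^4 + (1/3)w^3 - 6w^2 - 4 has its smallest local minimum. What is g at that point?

-172/3

g'(w) = w^3 + w^2 - 12w = 0 at w = -4, 0, 3.
Second-derivative test with g''(w) = 3w^2 + 2w - 12: g''(-4) = 28 > 0 ⇒ local minimum; g''(0) = -12 < 0 ⇒ local maximum; g''(3) = 21 > 0 ⇒ local minimum.
So the smallest local minimum value is g(-4) = -172/3.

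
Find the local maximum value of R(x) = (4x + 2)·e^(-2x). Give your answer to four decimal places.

R'(x) = 4·e^(-2x) + (4x + 2)·(-2)·e^(-2x) = (-8x)·e^(-2x). Since e^(-2x) > 0, the only critical point is x = 0.
R''(0) has the same sign as -8 < 0, so this is a local maximum.
R(0) = (2)·e^(0) ≈ 2.0000.

2.0000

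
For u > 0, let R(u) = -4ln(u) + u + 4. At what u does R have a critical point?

R'(u) = -4/u + 1 = 0 gives u = 4.
R''(u) = 4/u², which is positive for u > 0, so this is a local minimum.
R(4) = -4·ln(4) + 4 + 4 ≈ 2.4548.

4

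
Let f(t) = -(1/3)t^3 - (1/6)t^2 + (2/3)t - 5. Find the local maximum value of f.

f'(t) = -t^2 - (1/3)t + 2/3 = 0 at t = -1, 2/3.
f''(t) = -2t - 1/3. f''(-1) = 5/3 > 0 ⇒ local minimum; f''(2/3) = -5/3 < 0 ⇒ local maximum.
The local maximum is f(2/3) = -383/81.

-383/81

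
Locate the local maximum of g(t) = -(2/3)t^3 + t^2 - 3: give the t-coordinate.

1

g'(t) = -2t^2 + 2t = 0 at t = 0, 1.
Second-derivative test with g''(t) = -4t + 2: g''(0) = 2 > 0 ⇒ local minimum; g''(1) = -2 < 0 ⇒ local maximum.
Thus g has its local maximum at t = 1, with value -8/3.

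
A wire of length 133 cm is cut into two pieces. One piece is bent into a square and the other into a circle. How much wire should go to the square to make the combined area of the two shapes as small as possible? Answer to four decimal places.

Let x be the length used for the square. Square side x/4; circle radius (133−x)/(2π).
A(x) = (x/4)² + π·((133−x)/(2π))² = x²/16 + (133−x)²/(4π) for 0 ≤ x ≤ 133. A'(x) = x/8 − (133−x)/(2π) = 0 gives x = 4·133/(π+4) ≈ 74.4932.
A'' = 1/8 + 1/(2π) > 0, so this gives the minimum combined area; x ≈ 74.4932 cm to the square.

74.4932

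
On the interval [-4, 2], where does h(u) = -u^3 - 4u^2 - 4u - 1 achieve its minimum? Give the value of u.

The derivative is -3u^2 - 8u - 4, which vanishes at u = -2 and u = -2/3.
Candidates: h(-4) = 15; h(-2) = -1; h(-2/3) = 5/27; h(2) = -33.
Hence the absolute minimum is -33 at u = 2.

2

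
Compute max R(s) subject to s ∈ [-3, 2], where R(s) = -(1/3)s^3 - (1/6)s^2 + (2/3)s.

Differentiating, R'(s) = -s^2 - (1/3)s + 2/3; which vanishes at s = -1 and s = 2/3.
Evaluating at the critical points and endpoints: R(-3) = 11/2,  R(-1) = -1/2,  R(2/3) = 22/81,  R(2) = -2.
Hence the absolute maximum is 11/2 at s = -3.

11/2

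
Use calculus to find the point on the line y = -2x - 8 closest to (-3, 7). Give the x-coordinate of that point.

-33/5

Minimize D(x)^2 = (x + 3)^2 + (-2x - 15)^2.
d/dx[D^2] = 2(x + 3) + 2·(-2)·(-2x - 15) = 0 ⇒ x = -33/5.
Then y = 26/5 and the distance is √(81/5) ≈ 4.0249.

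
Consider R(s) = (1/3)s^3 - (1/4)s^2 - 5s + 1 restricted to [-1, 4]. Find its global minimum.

R'(s) = s^2 - (1/2)s - 5, whose only zero in [-1, 4] is s = 5/2.
Compare values at every candidate in [-1, 4]: R(-1) = 65/12, R(5/2) = -377/48, R(4) = -5/3.
Hence the absolute minimum is -377/48 at s = 5/2.

-377/48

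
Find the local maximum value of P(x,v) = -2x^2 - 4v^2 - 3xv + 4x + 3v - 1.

1

∂P/∂x = -4x - 3v + 4 = 0 and ∂P/∂v = -3x - 8v + 3 = 0, so (x, v) = (1, 0).
The Hessian has P_{xx} = -4, P_{vv} = -8, P_{xv} = -3, giving D = 23 > 0 with P_{xx} < 0, so the point is a local maximum.
P(1, 0) = 1.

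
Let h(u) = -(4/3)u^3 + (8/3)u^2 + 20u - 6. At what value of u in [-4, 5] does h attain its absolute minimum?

-5/3

The derivative is -4u^2 + (16/3)u + 20, which vanishes at u = -5/3 and u = 3.
Compare values at every candidate in [-4, 5]: h(-4) = 42, h(-5/3) = -2086/81, h(3) = 42, h(5) = -6.
So the minimum is h(-5/3) = -2086/81.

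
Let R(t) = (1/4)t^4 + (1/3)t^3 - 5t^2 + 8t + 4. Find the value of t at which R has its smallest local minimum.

R'(t) = t^3 + t^2 - 10t + 8 = 0 at t = -4, 1, 2.
Since R''(t) = 3t^2 + 2t - 10, we get R''(-4) = 30 > 0 ⇒ local minimum; R''(1) = -5 < 0 ⇒ local maximum; R''(2) = 6 > 0 ⇒ local minimum.
So the smallest local minimum value is R(-4) = -196/3.

-4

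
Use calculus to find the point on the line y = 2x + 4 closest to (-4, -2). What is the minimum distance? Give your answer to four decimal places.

0.8944

Minimize D(x)^2 = (x + 4)^2 + (2x + 6)^2.
d/dx[D^2] = 2(x + 4) + 2·2·(2x + 6) = 0 ⇒ x = -16/5.
Then y = -12/5 and the distance is √(4/5) ≈ 0.8944.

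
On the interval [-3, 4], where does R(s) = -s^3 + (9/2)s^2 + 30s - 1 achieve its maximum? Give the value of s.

4

The derivative is -3s^2 + 9s + 30, whose only zero in [-3, 4] is s = -2.
Evaluating at the critical points and endpoints: R(-3) = -47/2; R(-2) = -35; R(4) = 127.
Hence the absolute maximum is 127 at s = 4.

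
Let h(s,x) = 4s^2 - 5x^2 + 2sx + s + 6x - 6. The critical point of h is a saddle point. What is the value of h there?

-377/84

∂h/∂s = 8s + 2x + 1 = 0 and ∂h/∂x = 2s - 10x + 6 = 0, so (s, x) = (-11/42, 23/42).
The Hessian has h_{ss} = 8, h_{xx} = -10, h_{sx} = 2, giving D = -84 < 0, so the point is a saddle point.
h(-11/42, 23/42) = -377/84.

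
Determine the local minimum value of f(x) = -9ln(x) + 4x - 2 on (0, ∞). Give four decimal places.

f'(x) = -9/x + 4 = 0 gives x = 9/4.
f''(x) = 9/x², which is positive for x > 0, so this is a local minimum.
f(9/4) = -9·ln(9/4) + 9 - 2 ≈ -0.2984.

-0.2984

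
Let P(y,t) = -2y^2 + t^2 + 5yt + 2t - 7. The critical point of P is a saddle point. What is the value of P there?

-239/33

∂P/∂y = -4y + 5t = 0 and ∂P/∂t = 5y + 2t + 2 = 0, so (y, t) = (-10/33, -8/33).
The Hessian has P_{yy} = -4, P_{tt} = 2, P_{yt} = 5, giving D = -33 < 0, so the point is a saddle point.
P(-10/33, -8/33) = -239/33.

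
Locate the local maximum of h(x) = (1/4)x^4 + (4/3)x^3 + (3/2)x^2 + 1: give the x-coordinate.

Critical points: h'(x) = x^3 + 4x^2 + 3x vanishes at x = -3, -1, 0.
Since h''(x) = 3x^2 + 8x + 3, we get h''(-3) = 6 > 0 ⇒ local minimum; h''(-1) = -2 < 0 ⇒ local maximum; h''(0) = 3 > 0 ⇒ local minimum.
Thus h has its local maximum at x = -1, with value 17/12.

-1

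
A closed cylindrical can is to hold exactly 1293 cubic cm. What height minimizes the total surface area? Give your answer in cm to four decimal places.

11.8078

With radius r and height h, πr²h = 1293 so h = 1293/(πr²), and S(r) = 2πr² + 2πrh = 2πr² + 2·1293/r.
S'(r) = 4πr − 2·1293/r² = 0 ⇒ r³ = 1293/(2π), so r ≈ 5.9039 and h = 2r ≈ 11.8078.
S''(r) = 4π + 4·1293/r³ > 0, so this is the minimum; S ≈ 657.0225.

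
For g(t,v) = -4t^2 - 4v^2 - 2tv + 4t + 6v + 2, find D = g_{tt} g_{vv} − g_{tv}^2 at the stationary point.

60

∂g/∂t = -8t - 2v + 4 = 0 and ∂g/∂v = -2t - 8v + 6 = 0, so (t, v) = (1/3, 2/3).
The Hessian has g_{tt} = -8, g_{vv} = -8, g_{tv} = -2, giving D = 60 > 0 with g_{tt} < 0, so the point is a local maximum.
D = (-8)·(-8) − (-2)^2 = 60.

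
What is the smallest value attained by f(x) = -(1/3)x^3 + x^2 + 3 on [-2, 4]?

Differentiating, f'(x) = -x^2 + 2x; which vanishes at x = 0 and x = 2.
Candidates: f(-2) = 29/3; f(0) = 3; f(2) = 13/3; f(4) = -7/3.
The minimum over the interval is -7/3, attained at x = 4.

-7/3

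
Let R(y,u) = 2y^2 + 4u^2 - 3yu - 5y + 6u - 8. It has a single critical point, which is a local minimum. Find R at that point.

-266/23

∂R/∂y = 4y - 3u - 5 = 0 and ∂R/∂u = -3y + 8u + 6 = 0, so (y, u) = (22/23, -9/23).
The Hessian has R_{yy} = 4, R_{uu} = 8, R_{yu} = -3, giving D = 23 > 0 with R_{yy} > 0, so the point is a local minimum.
R(22/23, -9/23) = -266/23.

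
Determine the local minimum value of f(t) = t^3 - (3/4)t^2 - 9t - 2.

Critical points: f'(t) = 3t^2 - (3/2)t - 9 vanishes at t = -3/2, 2.
Second-derivative test with f''(t) = 6t - 3/2: f''(-3/2) = -21/2 < 0 ⇒ local maximum; f''(2) = 21/2 > 0 ⇒ local minimum.
Thus f has its local minimum at t = 2, with value -15.

-15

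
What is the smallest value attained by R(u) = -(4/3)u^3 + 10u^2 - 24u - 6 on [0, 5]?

-128/3

Differentiating, R'(u) = -4u^2 + 20u - 24; which vanishes at u = 2 and u = 3.
Candidates: R(0) = -6; R(2) = -74/3; R(3) = -24; R(5) = -128/3.
So the minimum is R(5) = -128/3.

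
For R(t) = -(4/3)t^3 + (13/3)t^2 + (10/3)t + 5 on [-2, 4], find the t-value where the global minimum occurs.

R'(t) = -4t^2 + (26/3)t + 10/3, which vanishes at t = -1/3 and t = 5/2.
Compare values at every candidate in [-2, 4]: R(-2) = 79/3, R(-1/3) = 358/81, R(5/2) = 235/12, R(4) = 7/3.
Hence the absolute minimum is 7/3 at t = 4.

4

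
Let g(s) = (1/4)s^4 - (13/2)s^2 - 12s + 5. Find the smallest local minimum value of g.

-83

g'(s) = s^3 - 13s - 12 = 0 at s = -3, -1, 4.
Since g''(s) = 3s^2 - 13, we get g''(-3) = 14 > 0 ⇒ local minimum; g''(-1) = -10 < 0 ⇒ local maximum; g''(4) = 35 > 0 ⇒ local minimum.
The smallest local minimum is g(4) = -83.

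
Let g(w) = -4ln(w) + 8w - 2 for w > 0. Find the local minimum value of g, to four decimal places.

g'(w) = -4/w + 8 = 0 gives w = 1/2.
g''(w) = 4/w², which is positive for w > 0, so this is a local minimum.
g(1/2) = -4·ln(1/2) + 4 - 2 ≈ 4.7726.

4.7726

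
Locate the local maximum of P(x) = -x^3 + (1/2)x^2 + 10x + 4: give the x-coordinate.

Critical points: P'(x) = -3x^2 + x + 10 vanishes at x = -5/3, 2.
Since P''(x) = -6x + 1, we get P''(-5/3) = 11 > 0 ⇒ local minimum; P''(2) = -11 < 0 ⇒ local maximum.
Thus P has its local maximum at x = 2, with value 18.

2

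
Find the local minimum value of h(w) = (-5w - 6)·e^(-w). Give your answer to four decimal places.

-6.1070

h'(w) = (-5)·e^(-w) + (-5w - 6)·(-1)·e^(-w) = (5w + 1)·e^(-w). Since e^(-w) > 0, the only critical point is w = -1/5.
h''(-1/5) has the same sign as 5 > 0, so this is a local minimum.
h(-1/5) = (-5)·e^(1/5) ≈ -6.1070.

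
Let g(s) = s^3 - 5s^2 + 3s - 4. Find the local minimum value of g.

g'(s) = 3s^2 - 10s + 3. Setting g'(s) = 0 gives s ∈ {1/3, 3}.
Since g''(s) = 6s - 10, we get g''(1/3) = -8 < 0 ⇒ local maximum; g''(3) = 8 > 0 ⇒ local minimum.
The local minimum is g(3) = -13.

-13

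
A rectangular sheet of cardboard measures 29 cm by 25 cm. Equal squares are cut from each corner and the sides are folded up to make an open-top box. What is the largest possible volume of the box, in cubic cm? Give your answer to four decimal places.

1440.0739

With cut size x, the volume is V(x) = x(29 − 2x)(25 − 2x) for 0 < x < 12.5.
V'(x) = 12x^2 − 216x + 725. Setting V'(x) = 0 gives x ≈ 4.4631 (the root in (0, 12.5)).
V''(x) = 24x − 216 is negative there, so this is the maximum; V ≈ 1440.0739.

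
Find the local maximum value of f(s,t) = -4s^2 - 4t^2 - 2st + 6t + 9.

57/5

∂f/∂s = -8s - 2t = 0 and ∂f/∂t = -2s - 8t + 6 = 0, so (s, t) = (-1/5, 4/5).
The Hessian has f_{ss} = -8, f_{tt} = -8, f_{st} = -2, giving D = 60 > 0 with f_{ss} < 0, so the point is a local maximum.
f(-1/5, 4/5) = 57/5.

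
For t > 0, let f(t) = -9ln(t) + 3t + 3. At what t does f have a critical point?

f'(t) = -9/t + 3 = 0 gives t = 3.
f''(t) = 9/t², which is positive for t > 0, so this is a local minimum.
f(3) = -9·ln(3) + 9 + 3 ≈ 2.1125.

3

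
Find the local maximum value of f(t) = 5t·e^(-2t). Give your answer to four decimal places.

0.9197

Differentiating with the product rule gives f'(t) = (-10t + 5)·e^(-2t). Since e^(-2t) > 0, the only critical point is t = 1/2.
f''(1/2) has the same sign as -10 < 0, so this is a local maximum.
f(1/2) = (5/2)·e^(-1) ≈ 0.9197.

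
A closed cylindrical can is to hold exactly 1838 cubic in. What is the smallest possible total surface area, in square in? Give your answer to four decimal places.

With radius r and height h, πr²h = 1838 so h = 1838/(πr²), and S(r) = 2πr² + 2πrh = 2πr² + 2·1838/r.
S'(r) = 4πr − 2·1838/r² = 0 ⇒ r³ = 1838/(2π), so r ≈ 6.6383 and h = 2r ≈ 13.2765.
S''(r) = 4π + 4·1838/r³ > 0, so this is the minimum; S ≈ 830.6375.

830.6375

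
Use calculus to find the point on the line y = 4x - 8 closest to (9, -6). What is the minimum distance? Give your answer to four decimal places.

8.2462

Minimize D(x)^2 = (x - 9)^2 + (4x - 2)^2.
d/dx[D^2] = 2(x - 9) + 2·4·(4x - 2) = 0 ⇒ x = 1.
Then y = -4 and the distance is √(68) ≈ 8.2462.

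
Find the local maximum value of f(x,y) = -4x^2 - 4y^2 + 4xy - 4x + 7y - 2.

∂f/∂x = -8x + 4y - 4 = 0 and ∂f/∂y = 4x - 8y + 7 = 0, so (x, y) = (-1/12, 5/6).
The Hessian has f_{xx} = -8, f_{yy} = -8, f_{xy} = 4, giving D = 48 > 0 with f_{xx} < 0, so the point is a local maximum.
f(-1/12, 5/6) = 13/12.

13/12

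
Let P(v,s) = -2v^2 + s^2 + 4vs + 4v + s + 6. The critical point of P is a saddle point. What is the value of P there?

∂P/∂v = -4v + 4s + 4 = 0 and ∂P/∂s = 4v + 2s + 1 = 0, so (v, s) = (1/6, -5/6).
The Hessian has P_{vv} = -4, P_{ss} = 2, P_{vs} = 4, giving D = -24 < 0, so the point is a saddle point.
P(1/6, -5/6) = 71/12.

71/12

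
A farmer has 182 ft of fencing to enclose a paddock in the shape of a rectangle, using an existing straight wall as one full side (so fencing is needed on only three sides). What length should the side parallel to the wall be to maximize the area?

Let the sides perpendicular to the wall have length x and the parallel side y, so 2x + y = 182 and the area is A = xy = x(182 − 2x).
A'(x) = 182 − 4x = 0 gives x = 91/2, and A''(x) = −4 < 0 confirms a maximum.
Then y = 182 − 2·91/2 = 91 and A = 8281/2.

91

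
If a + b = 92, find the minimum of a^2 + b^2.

4232

With a + b = 92, a^2 + b^2 = a^2 + (92 − a)^2.
The derivative 2a − 2(92 − a) = 4a − 184 vanishes at a = 46; second derivative 4 > 0, a minimum.
The minimum is 2·(46)^2 = 4232.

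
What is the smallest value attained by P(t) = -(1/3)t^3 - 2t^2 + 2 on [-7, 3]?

The derivative is -t^2 - 4t, which vanishes at t = -4 and t = 0.
Candidates: P(-7) = 55/3, P(-4) = -26/3, P(0) = 2, P(3) = -25.
So the minimum is P(3) = -25.

-25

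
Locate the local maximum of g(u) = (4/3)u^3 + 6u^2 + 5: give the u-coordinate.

-3

Critical points: g'(u) = 4u^2 + 12u vanishes at u = -3, 0.
Since g''(u) = 8u + 12, we get g''(-3) = -12 < 0 ⇒ local maximum; g''(0) = 12 > 0 ⇒ local minimum.
So the local maximum value is g(-3) = 23.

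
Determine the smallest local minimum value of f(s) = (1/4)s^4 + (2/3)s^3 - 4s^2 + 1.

-125/3

f'(s) = s^3 + 2s^2 - 8s. Setting f'(s) = 0 gives s ∈ {-4, 0, 2}.
Since f''(s) = 3s^2 + 4s - 8, we get f''(-4) = 24 > 0 ⇒ local minimum; f''(0) = -8 < 0 ⇒ local maximum; f''(2) = 12 > 0 ⇒ local minimum.
Thus f has its smallest local minimum at s = -4, with value -125/3.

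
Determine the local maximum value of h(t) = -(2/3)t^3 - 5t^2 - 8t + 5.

26/3

Critical points: h'(t) = -2t^2 - 10t - 8 vanishes at t = -4, -1.
Second-derivative test with h''(t) = -4t - 10: h''(-4) = 6 > 0 ⇒ local minimum; h''(-1) = -6 < 0 ⇒ local maximum.
So the local maximum value is h(-1) = 26/3.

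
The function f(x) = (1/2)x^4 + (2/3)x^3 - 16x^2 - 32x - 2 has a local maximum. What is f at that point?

Critical points: f'(x) = 2x^3 + 2x^2 - 32x - 32 vanishes at x = -4, -1, 4.
f''(x) = 6x^2 + 4x - 32. f''(-4) = 48 > 0 ⇒ local minimum; f''(-1) = -30 < 0 ⇒ local maximum; f''(4) = 80 > 0 ⇒ local minimum.
So the local maximum value is f(-1) = 83/6.

83/6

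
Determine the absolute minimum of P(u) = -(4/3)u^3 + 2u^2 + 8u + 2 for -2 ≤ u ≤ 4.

P'(u) = -4u^2 + 4u + 8, which vanishes at u = -1 and u = 2.
Evaluating at the critical points and endpoints: P(-2) = 14/3, P(-1) = -8/3, P(2) = 46/3, P(4) = -58/3.
So the minimum is P(4) = -58/3.

-58/3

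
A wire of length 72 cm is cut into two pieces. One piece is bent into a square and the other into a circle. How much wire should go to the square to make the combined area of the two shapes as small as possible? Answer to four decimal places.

Let x be the length used for the square. Square side x/4; circle radius (72−x)/(2π).
A(x) = (x/4)² + π·((72−x)/(2π))² = x²/16 + (72−x)²/(4π) for 0 ≤ x ≤ 72. A'(x) = x/8 − (72−x)/(2π) = 0 gives x = 4·72/(π+4) ≈ 40.3271.
A'' = 1/8 + 1/(2π) > 0, so this gives the minimum combined area; x ≈ 40.3271 cm to the square.

40.3271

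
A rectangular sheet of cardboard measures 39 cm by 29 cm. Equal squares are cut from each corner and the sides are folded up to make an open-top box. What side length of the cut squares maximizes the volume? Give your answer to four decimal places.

5.4857

With cut size x, the volume is V(x) = x(39 − 2x)(29 − 2x) for 0 < x < 14.5.
V'(x) = 12x^2 − 272x + 1131. Setting V'(x) = 0 gives x ≈ 5.4857 (the root in (0, 14.5)).
V''(x) = 24x − 272 is negative there, so this is the maximum; V ≈ 2772.0143.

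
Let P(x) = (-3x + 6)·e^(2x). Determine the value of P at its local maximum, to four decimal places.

30.1283

Differentiating with the product rule gives P'(x) = (-6x + 9)·e^(2x). Since e^(2x) > 0, the only critical point is x = 3/2.
P''(3/2) has the same sign as -6 < 0, so this is a local maximum.
P(3/2) = (3/2)·e^(3) ≈ 30.1283.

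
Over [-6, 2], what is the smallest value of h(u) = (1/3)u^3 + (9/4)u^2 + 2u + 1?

Differentiating, h'(u) = u^2 + (9/2)u + 2; which vanishes at u = -4 and u = -1/2.
Evaluating at the critical points and endpoints: h(-6) = -2,  h(-4) = 23/3,  h(-1/2) = 25/48,  h(2) = 50/3.
The minimum over the interval is -2, attained at u = -6.

-2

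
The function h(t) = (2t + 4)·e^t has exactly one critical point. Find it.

-3

By the product rule, h'(t) = (2t + 6)·e^t. Since e^t > 0, the only critical point is t = -3.
h''(-3) has the same sign as 2 > 0, so this is a local minimum.
h(-3) = (-2)·e^(-3) ≈ -0.0996.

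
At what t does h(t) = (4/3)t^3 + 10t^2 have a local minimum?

0

h'(t) = 4t^2 + 20t = 0 at t = -5, 0.
h''(t) = 8t + 20. h''(-5) = -20 < 0 ⇒ local maximum; h''(0) = 20 > 0 ⇒ local minimum.
Thus h has its local minimum at t = 0, with value 0.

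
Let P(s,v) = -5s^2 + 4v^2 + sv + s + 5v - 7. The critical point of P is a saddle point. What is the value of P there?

∂P/∂s = -10s + v + 1 = 0 and ∂P/∂v = s + 8v + 5 = 0, so (s, v) = (1/27, -17/27).
The Hessian has P_{ss} = -10, P_{vv} = 8, P_{sv} = 1, giving D = -81 < 0, so the point is a saddle point.
P(1/27, -17/27) = -77/9.

-77/9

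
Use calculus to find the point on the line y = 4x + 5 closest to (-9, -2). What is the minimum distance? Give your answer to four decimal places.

Minimize D(x)^2 = (x + 9)^2 + (4x + 7)^2.
d/dx[D^2] = 2(x + 9) + 2·4·(4x + 7) = 0 ⇒ x = -37/17.
Then y = -63/17 and the distance is √(841/17) ≈ 7.0335.

7.0335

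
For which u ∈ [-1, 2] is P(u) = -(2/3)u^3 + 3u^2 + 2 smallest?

The derivative is -2u^2 + 6u, whose only zero in [-1, 2] is u = 0.
Evaluating at the critical points and endpoints: P(-1) = 17/3,  P(0) = 2,  P(2) = 26/3.
So the minimum is P(0) = 2.

0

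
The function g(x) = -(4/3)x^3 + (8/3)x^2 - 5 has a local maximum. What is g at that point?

Critical points: g'(x) = -4x^2 + (16/3)x vanishes at x = 0, 4/3.
g''(x) = -8x + 16/3. g''(0) = 16/3 > 0 ⇒ local minimum; g''(4/3) = -16/3 < 0 ⇒ local maximum.
So the local maximum value is g(4/3) = -277/81.

-277/81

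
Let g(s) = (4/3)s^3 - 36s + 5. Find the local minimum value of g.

g'(s) = 4s^2 - 36 = 0 at s = -3, 3.
g''(s) = 8s. g''(-3) = -24 < 0 ⇒ local maximum; g''(3) = 24 > 0 ⇒ local minimum.
So the local minimum value is g(3) = -67.

-67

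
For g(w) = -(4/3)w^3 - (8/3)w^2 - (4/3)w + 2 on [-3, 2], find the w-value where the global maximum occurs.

-3

g'(w) = -4w^2 - (16/3)w - 4/3, which vanishes at w = -1 and w = -1/3.
Candidates: g(-3) = 18, g(-1) = 2, g(-1/3) = 178/81, g(2) = -22.
So the maximum is g(-3) = 18.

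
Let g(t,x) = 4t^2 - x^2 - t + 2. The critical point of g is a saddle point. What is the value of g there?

∂g/∂t = 8t - 1 = 0 and ∂g/∂x = -2x = 0, so (t, x) = (1/8, 0).
The Hessian has g_{tt} = 8, g_{xx} = -2, g_{tx} = 0, giving D = -16 < 0, so the point is a saddle point.
g(1/8, 0) = 31/16.

31/16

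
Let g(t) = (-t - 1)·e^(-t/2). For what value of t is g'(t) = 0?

By the product rule, g'(t) = ((1/2)t - 1/2)·e^(-t/2). Since e^(-t/2) > 0, the only critical point is t = 1.
g''(1) has the same sign as 1/2 > 0, so this is a local minimum.
g(1) = (-2)·e^(-1/2) ≈ -1.2131.

1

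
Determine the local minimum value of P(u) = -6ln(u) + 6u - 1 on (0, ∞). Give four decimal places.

5.0000

P'(u) = -6/u + 6 = 0 gives u = 1.
P''(u) = 6/u², which is positive for u > 0, so this is a local minimum.
P(1) = -6·ln(1) + 6 - 1 ≈ 5.0000.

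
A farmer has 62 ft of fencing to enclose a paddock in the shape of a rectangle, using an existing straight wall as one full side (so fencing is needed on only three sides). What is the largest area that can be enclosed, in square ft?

Let the sides perpendicular to the wall have length x and the parallel side y, so 2x + y = 62 and the area is A = xy = x(62 − 2x).
A'(x) = 62 − 4x = 0 gives x = 31/2, and A''(x) = −4 < 0 confirms a maximum.
Then y = 62 − 2·31/2 = 31 and A = 961/2.

961/2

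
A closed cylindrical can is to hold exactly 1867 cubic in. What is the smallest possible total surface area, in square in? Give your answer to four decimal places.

With radius r and height h, πr²h = 1867 so h = 1867/(πr²), and S(r) = 2πr² + 2πrh = 2πr² + 2·1867/r.
S'(r) = 4πr − 2·1867/r² = 0 ⇒ r³ = 1867/(2π), so r ≈ 6.6730 and h = 2r ≈ 13.3460.
S''(r) = 4π + 4·1867/r³ > 0, so this is the minimum; S ≈ 839.3519.

839.3519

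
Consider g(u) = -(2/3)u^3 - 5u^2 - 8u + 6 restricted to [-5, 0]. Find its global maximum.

29/3

Differentiating, g'(u) = -2u^2 - 10u - 8; which vanishes at u = -4 and u = -1.
Evaluating at the critical points and endpoints: g(-5) = 13/3; g(-4) = 2/3; g(-1) = 29/3; g(0) = 6.
The maximum over the interval is 29/3, attained at u = -1.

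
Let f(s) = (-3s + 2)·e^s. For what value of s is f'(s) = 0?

By the product rule, f'(s) = (-3s - 1)·e^s. Since e^s > 0, the only critical point is s = -1/3.
f''(-1/3) has the same sign as -3 < 0, so this is a local maximum.
f(-1/3) = (3)·e^(-1/3) ≈ 2.1496.

-1/3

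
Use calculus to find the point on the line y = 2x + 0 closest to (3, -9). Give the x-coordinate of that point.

-3

Minimize D(x)^2 = (x - 3)^2 + (2x + 9)^2.
d/dx[D^2] = 2(x - 3) + 2·2·(2x + 9) = 0 ⇒ x = -3.
Then y = -6 and the distance is √(45) ≈ 6.7082.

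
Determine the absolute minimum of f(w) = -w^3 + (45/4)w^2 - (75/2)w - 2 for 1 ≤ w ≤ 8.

-94

Differentiating, f'(w) = -3w^2 + (45/2)w - 75/2; which vanishes at w = 5/2 and w = 5.
Candidates: f(1) = -117/4, f(5/2) = -657/16, f(5) = -133/4, f(8) = -94.
So the minimum is f(8) = -94.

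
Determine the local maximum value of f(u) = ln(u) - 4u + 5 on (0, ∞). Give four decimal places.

2.6137

f'(u) = 1/u − 4 = 0 gives u = 1/4.
f''(u) = -1/u², which is negative for u > 0, so this is a local maximum.
f(1/4) = 1·ln(1/4) - 1 + 5 ≈ 2.6137.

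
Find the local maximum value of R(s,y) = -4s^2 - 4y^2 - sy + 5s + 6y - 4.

-38/63

∂R/∂s = -8s - y + 5 = 0 and ∂R/∂y = -s - 8y + 6 = 0, so (s, y) = (34/63, 43/63).
The Hessian has R_{ss} = -8, R_{yy} = -8, R_{sy} = -1, giving D = 63 > 0 with R_{ss} < 0, so the point is a local maximum.
R(34/63, 43/63) = -38/63.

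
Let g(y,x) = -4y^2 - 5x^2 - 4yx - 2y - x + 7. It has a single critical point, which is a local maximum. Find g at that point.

29/4

∂g/∂y = -8y - 4x - 2 = 0 and ∂g/∂x = -4y - 10x - 1 = 0, so (y, x) = (-1/4, 0).
The Hessian has g_{yy} = -8, g_{xx} = -10, g_{yx} = -4, giving D = 64 > 0 with g_{yy} < 0, so the point is a local maximum.
g(-1/4, 0) = 29/4.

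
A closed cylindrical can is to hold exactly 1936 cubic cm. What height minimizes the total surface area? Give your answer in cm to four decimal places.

13.5084

With radius r and height h, πr²h = 1936 so h = 1936/(πr²), and S(r) = 2πr² + 2πrh = 2πr² + 2·1936/r.
S'(r) = 4πr − 2·1936/r² = 0 ⇒ r³ = 1936/(2π), so r ≈ 6.7542 and h = 2r ≈ 13.5084.
S''(r) = 4π + 4·1936/r³ > 0, so this is the minimum; S ≈ 859.9069.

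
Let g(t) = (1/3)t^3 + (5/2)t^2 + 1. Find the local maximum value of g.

g'(t) = t^2 + 5t. Setting g'(t) = 0 gives t ∈ {-5, 0}.
g''(t) = 2t + 5. g''(-5) = -5 < 0 ⇒ local maximum; g''(0) = 5 > 0 ⇒ local minimum.
Thus g has its local maximum at t = -5, with value 131/6.

131/6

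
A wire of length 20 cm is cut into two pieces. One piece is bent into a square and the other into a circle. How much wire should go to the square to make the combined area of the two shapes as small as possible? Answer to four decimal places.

11.2020

Let x be the length used for the square. Square side x/4; circle radius (20−x)/(2π).
A(x) = (x/4)² + π·((20−x)/(2π))² = x²/16 + (20−x)²/(4π) for 0 ≤ x ≤ 20. A'(x) = x/8 − (20−x)/(2π) = 0 gives x = 4·20/(π+4) ≈ 11.2020.
A'' = 1/8 + 1/(2π) > 0, so this gives the minimum combined area; x ≈ 11.2020 cm to the square.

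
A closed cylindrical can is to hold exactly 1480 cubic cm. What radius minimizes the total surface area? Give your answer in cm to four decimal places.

6.1758

With radius r and height h, πr²h = 1480 so h = 1480/(πr²), and S(r) = 2πr² + 2πrh = 2πr² + 2·1480/r.
S'(r) = 4πr − 2·1480/r² = 0 ⇒ r³ = 1480/(2π), so r ≈ 6.1758 and h = 2r ≈ 12.3516.
S''(r) = 4π + 4·1480/r³ > 0, so this is the minimum; S ≈ 718.9340.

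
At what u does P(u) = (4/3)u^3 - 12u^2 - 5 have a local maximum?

0

P'(u) = 4u^2 - 24u = 0 at u = 0, 6.
Since P''(u) = 8u - 24, we get P''(0) = -24 < 0 ⇒ local maximum; P''(6) = 24 > 0 ⇒ local minimum.
The local maximum is P(0) = -5.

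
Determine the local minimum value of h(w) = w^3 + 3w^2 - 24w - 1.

-29

h'(w) = 3w^2 + 6w - 24. Setting h'(w) = 0 gives w ∈ {-4, 2}.
Since h''(w) = 6w + 6, we get h''(-4) = -18 < 0 ⇒ local maximum; h''(2) = 18 > 0 ⇒ local minimum.
So the local minimum value is h(2) = -29.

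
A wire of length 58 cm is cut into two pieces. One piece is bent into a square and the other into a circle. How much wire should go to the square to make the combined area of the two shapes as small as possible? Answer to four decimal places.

32.4858

Let x be the length used for the square. Square side x/4; circle radius (58−x)/(2π).
A(x) = (x/4)² + π·((58−x)/(2π))² = x²/16 + (58−x)²/(4π) for 0 ≤ x ≤ 58. A'(x) = x/8 − (58−x)/(2π) = 0 gives x = 4·58/(π+4) ≈ 32.4858.
A'' = 1/8 + 1/(2π) > 0, so this gives the minimum combined area; x ≈ 32.4858 cm to the square.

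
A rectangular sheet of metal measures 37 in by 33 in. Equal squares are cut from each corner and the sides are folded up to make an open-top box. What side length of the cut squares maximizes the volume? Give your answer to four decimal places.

With cut size x, the volume is V(x) = x(37 − 2x)(33 − 2x) for 0 < x < 16.5.
V'(x) = 12x^2 − 280x + 1221. Setting V'(x) = 0 gives x ≈ 5.8048 (the root in (0, 16.5)).
V''(x) = 24x − 280 is negative there, so this is the maximum; V ≈ 3152.6496.

5.8048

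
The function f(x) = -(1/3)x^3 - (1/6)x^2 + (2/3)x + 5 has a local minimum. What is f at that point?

9/2

Critical points: f'(x) = -x^2 - (1/3)x + 2/3 vanishes at x = -1, 2/3.
f''(x) = -2x - 1/3. f''(-1) = 5/3 > 0 ⇒ local minimum; f''(2/3) = -5/3 < 0 ⇒ local maximum.
The local minimum is f(-1) = 9/2.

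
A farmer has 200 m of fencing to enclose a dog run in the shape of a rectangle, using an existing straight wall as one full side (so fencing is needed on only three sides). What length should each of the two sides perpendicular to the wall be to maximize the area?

Let the sides perpendicular to the wall have length x and the parallel side y, so 2x + y = 200 and the area is A = xy = x(200 − 2x).
A'(x) = 200 − 4x = 0 gives x = 50, and A''(x) = −4 < 0 confirms a maximum.
Then y = 200 − 2·50 = 100 and A = 5000.

50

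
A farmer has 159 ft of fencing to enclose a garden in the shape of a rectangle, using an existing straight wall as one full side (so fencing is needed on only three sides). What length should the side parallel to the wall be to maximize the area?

Let the sides perpendicular to the wall have length x and the parallel side y, so 2x + y = 159 and the area is A = xy = x(159 − 2x).
A'(x) = 159 − 4x = 0 gives x = 159/4, and A''(x) = −4 < 0 confirms a maximum.
Then y = 159 − 2·159/4 = 159/2 and A = 25281/8.

159/2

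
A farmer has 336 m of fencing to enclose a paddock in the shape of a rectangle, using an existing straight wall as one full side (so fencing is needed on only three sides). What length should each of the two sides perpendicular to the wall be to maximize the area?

Let the sides perpendicular to the wall have length x and the parallel side y, so 2x + y = 336 and the area is A = xy = x(336 − 2x).
A'(x) = 336 − 4x = 0 gives x = 84, and A''(x) = −4 < 0 confirms a maximum.
Then y = 336 − 2·84 = 168 and A = 14112.

84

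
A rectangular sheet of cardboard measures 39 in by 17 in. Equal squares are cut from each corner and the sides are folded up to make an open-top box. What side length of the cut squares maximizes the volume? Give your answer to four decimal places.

With cut size x, the volume is V(x) = x(39 − 2x)(17 − 2x) for 0 < x < 8.5.
V'(x) = 12x^2 − 224x + 663. Setting V'(x) = 0 gives x ≈ 3.6888 (the root in (0, 8.5)).
V''(x) = 24x − 224 is negative there, so this is the maximum; V ≈ 1122.4405.

3.6888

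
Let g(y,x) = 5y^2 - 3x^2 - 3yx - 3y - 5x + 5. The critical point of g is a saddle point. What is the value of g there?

488/69

∂g/∂y = 10y - 3x - 3 = 0 and ∂g/∂x = -3y - 6x - 5 = 0, so (y, x) = (1/23, -59/69).
The Hessian has g_{yy} = 10, g_{xx} = -6, g_{yx} = -3, giving D = -69 < 0, so the point is a saddle point.
g(1/23, -59/69) = 488/69.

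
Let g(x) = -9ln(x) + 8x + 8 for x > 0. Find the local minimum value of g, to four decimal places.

15.9400

g'(x) = -9/x + 8 = 0 gives x = 9/8.
g''(x) = 9/x², which is positive for x > 0, so this is a local minimum.
g(9/8) = -9·ln(9/8) + 9 + 8 ≈ 15.9400.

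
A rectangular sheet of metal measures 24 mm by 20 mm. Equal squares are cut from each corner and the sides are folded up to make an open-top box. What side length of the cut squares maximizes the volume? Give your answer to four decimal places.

3.6215

With cut size x, the volume is V(x) = x(24 − 2x)(20 − 2x) for 0 < x < 10.
V'(x) = 12x^2 − 176x + 480. Setting V'(x) = 0 gives x ≈ 3.6215 (the root in (0, 10)).
V''(x) = 24x − 176 is negative there, so this is the maximum; V ≈ 774.1646.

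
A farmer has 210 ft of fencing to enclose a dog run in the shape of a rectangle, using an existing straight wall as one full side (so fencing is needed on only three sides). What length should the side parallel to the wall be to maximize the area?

105

Let the sides perpendicular to the wall have length x and the parallel side y, so 2x + y = 210 and the area is A = xy = x(210 − 2x).
A'(x) = 210 − 4x = 0 gives x = 105/2, and A''(x) = −4 < 0 confirms a maximum.
Then y = 210 − 2·105/2 = 105 and A = 11025/2.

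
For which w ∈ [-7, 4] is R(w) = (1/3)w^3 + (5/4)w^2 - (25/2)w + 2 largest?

-5

The derivative is w^2 + (5/2)w - 25/2, which vanishes at w = -5 and w = 5/2.
Candidates: R(-7) = 437/12, R(-5) = 649/12, R(5/2) = -779/48, R(4) = -20/3.
The maximum over the interval is 649/12, attained at w = -5.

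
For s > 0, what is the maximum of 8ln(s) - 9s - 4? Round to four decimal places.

-12.9423

h'(s) = 8/s − 9 = 0 gives s = 8/9.
h''(s) = -8/s², which is negative for s > 0, so this is a local maximum.
h(8/9) = 8·ln(8/9) - 8 - 4 ≈ -12.9423.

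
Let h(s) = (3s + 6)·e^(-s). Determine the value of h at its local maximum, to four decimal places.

h'(s) = 3·e^(-s) + (3s + 6)·(-1)·e^(-s) = (-3s - 3)·e^(-s). Since e^(-s) > 0, the only critical point is s = -1.
h''(-1) has the same sign as -3 < 0, so this is a local maximum.
h(-1) = (3)·e^(1) ≈ 8.1548.

8.1548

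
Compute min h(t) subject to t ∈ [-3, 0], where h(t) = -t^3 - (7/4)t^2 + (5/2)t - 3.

-799/108

The derivative is -3t^2 - (7/2)t + 5/2, whose only zero in [-3, 0] is t = -5/3.
Compare values at every candidate in [-3, 0]: h(-3) = 3/4; h(-5/3) = -799/108; h(0) = -3.
Hence the absolute minimum is -799/108 at t = -5/3.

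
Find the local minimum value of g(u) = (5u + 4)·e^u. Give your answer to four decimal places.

By the product rule, g'(u) = (5u + 9)·e^u. Since e^u > 0, the only critical point is u = -9/5.
g''(-9/5) has the same sign as 5 > 0, so this is a local minimum.
g(-9/5) = (-5)·e^(-9/5) ≈ -0.8265.

-0.8265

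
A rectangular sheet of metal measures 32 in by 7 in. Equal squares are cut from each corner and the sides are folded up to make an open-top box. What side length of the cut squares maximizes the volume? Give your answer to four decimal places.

With cut size x, the volume is V(x) = x(32 − 2x)(7 − 2x) for 0 < x < 3.5.
V'(x) = 12x^2 − 156x + 224. Setting V'(x) = 0 gives x ≈ 1.6437 (the root in (0, 3.5)).
V''(x) = 24x − 156 is negative there, so this is the maximum; V ≈ 175.2158.

1.6437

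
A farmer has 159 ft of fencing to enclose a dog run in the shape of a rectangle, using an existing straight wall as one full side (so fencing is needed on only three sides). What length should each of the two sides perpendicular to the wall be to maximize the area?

Let the sides perpendicular to the wall have length x and the parallel side y, so 2x + y = 159 and the area is A = xy = x(159 − 2x).
A'(x) = 159 − 4x = 0 gives x = 159/4, and A''(x) = −4 < 0 confirms a maximum.
Then y = 159 − 2·159/4 = 159/2 and A = 25281/8.

159/4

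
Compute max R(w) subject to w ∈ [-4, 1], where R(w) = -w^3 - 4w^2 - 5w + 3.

23

The derivative is -3w^2 - 8w - 5, which vanishes at w = -5/3 and w = -1.
Evaluating at the critical points and endpoints: R(-4) = 23, R(-5/3) = 131/27, R(-1) = 5, R(1) = -7.
Hence the absolute maximum is 23 at w = -4.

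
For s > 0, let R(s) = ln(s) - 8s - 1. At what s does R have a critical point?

1/8

R'(s) = 1/s − 8 = 0 gives s = 1/8.
R''(s) = -1/s², which is negative for s > 0, so this is a local maximum.
R(1/8) = 1·ln(1/8) - 1 - 1 ≈ -4.0794.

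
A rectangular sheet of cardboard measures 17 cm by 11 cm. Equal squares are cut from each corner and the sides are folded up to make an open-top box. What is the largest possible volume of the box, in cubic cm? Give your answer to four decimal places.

182.9667

With cut size x, the volume is V(x) = x(17 − 2x)(11 − 2x) for 0 < x < 5.5.
V'(x) = 12x^2 − 112x + 187. Setting V'(x) = 0 gives x ≈ 2.1778 (the root in (0, 5.5)).
V''(x) = 24x − 112 is negative there, so this is the maximum; V ≈ 182.9667.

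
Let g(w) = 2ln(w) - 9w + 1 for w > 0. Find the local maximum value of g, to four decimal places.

g'(w) = 2/w − 9 = 0 gives w = 2/9.
g''(w) = -2/w², which is negative for w > 0, so this is a local maximum.
g(2/9) = 2·ln(2/9) - 2 + 1 ≈ -4.0082.

-4.0082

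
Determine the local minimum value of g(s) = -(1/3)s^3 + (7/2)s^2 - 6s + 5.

13/6

g'(s) = -s^2 + 7s - 6. Setting g'(s) = 0 gives s ∈ {1, 6}.
Since g''(s) = -2s + 7, we get g''(1) = 5 > 0 ⇒ local minimum; g''(6) = -5 < 0 ⇒ local maximum.
So the local minimum value is g(1) = 13/6.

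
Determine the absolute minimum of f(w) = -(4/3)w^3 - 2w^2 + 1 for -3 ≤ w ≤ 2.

The derivative is -4w^2 - 4w, which vanishes at w = -1 and w = 0.
Candidates: f(-3) = 19, f(-1) = 1/3, f(0) = 1, f(2) = -53/3.
So the minimum is f(2) = -53/3.

-53/3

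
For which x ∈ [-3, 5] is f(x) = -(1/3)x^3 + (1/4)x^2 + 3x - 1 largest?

Differentiating, f'(x) = -x^2 + (1/2)x + 3; which vanishes at x = -3/2 and x = 2.
Candidates: f(-3) = 5/4, f(-3/2) = -61/16, f(2) = 10/3, f(5) = -257/12.
Hence the absolute maximum is 10/3 at x = 2.

2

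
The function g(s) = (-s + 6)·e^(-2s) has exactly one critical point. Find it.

13/2

Differentiating with the product rule gives g'(s) = (2s - 13)·e^(-2s). Since e^(-2s) > 0, the only critical point is s = 13/2.
g''(13/2) has the same sign as 2 > 0, so this is a local minimum.
g(13/2) = (-1/2)·e^(-13) ≈ -0.0000.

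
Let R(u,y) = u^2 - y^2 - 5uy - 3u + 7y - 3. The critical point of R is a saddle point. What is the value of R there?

∂R/∂u = 2u - 5y - 3 = 0 and ∂R/∂y = -5u - 2y + 7 = 0, so (u, y) = (41/29, -1/29).
The Hessian has R_{uu} = 2, R_{yy} = -2, R_{uy} = -5, giving D = -29 < 0, so the point is a saddle point.
R(41/29, -1/29) = -152/29.

-152/29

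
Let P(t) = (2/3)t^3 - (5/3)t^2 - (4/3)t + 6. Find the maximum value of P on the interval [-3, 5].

41

The derivative is 2t^2 - (10/3)t - 4/3, which vanishes at t = -1/3 and t = 2.
Evaluating at the critical points and endpoints: P(-3) = -23,  P(-1/3) = 505/81,  P(2) = 2,  P(5) = 41.
The maximum over the interval is 41, attained at t = 5.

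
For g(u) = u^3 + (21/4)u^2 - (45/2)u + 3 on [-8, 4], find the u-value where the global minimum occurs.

3/2

Differentiating, g'(u) = 3u^2 + (21/2)u - 45/2; which vanishes at u = -5 and u = 3/2.
Evaluating at the critical points and endpoints: g(-8) = 7; g(-5) = 487/4; g(3/2) = -249/16; g(4) = 61.
Hence the absolute minimum is -249/16 at u = 3/2.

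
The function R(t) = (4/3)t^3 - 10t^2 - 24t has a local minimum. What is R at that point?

-216

R'(t) = 4t^2 - 20t - 24 = 0 at t = -1, 6.
Since R''(t) = 8t - 20, we get R''(-1) = -28 < 0 ⇒ local maximum; R''(6) = 28 > 0 ⇒ local minimum.
The local minimum is R(6) = -216.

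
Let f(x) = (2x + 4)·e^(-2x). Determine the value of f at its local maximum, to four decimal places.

Differentiating with the product rule gives f'(x) = (-4x - 6)·e^(-2x). Since e^(-2x) > 0, the only critical point is x = -3/2.
f''(-3/2) has the same sign as -4 < 0, so this is a local maximum.
f(-3/2) = (1)·e^(3) ≈ 20.0855.

20.0855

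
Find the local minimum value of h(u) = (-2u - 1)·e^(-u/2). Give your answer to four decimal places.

-1.8895

h'(u) = (-2)·e^(-u/2) + (-2u - 1)·(-1/2)·e^(-u/2) = (u - 3/2)·e^(-u/2). Since e^(-u/2) > 0, the only critical point is u = 3/2.
h''(3/2) has the same sign as 1 > 0, so this is a local minimum.
h(3/2) = (-4)·e^(-3/4) ≈ -1.8895.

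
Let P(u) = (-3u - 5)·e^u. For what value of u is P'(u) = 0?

-8/3

By the product rule, P'(u) = (-3u - 8)·e^u. Since e^u > 0, the only critical point is u = -8/3.
P''(-8/3) has the same sign as -3 < 0, so this is a local maximum.
P(-8/3) = (3)·e^(-8/3) ≈ 0.2085.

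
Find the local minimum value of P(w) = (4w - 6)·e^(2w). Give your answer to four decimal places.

-14.7781

By the product rule, P'(w) = (8w - 8)·e^(2w). Since e^(2w) > 0, the only critical point is w = 1.
P''(1) has the same sign as 8 > 0, so this is a local minimum.
P(1) = (-2)·e^(2) ≈ -14.7781.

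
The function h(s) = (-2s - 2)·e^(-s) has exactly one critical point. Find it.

h'(s) = (-2)·e^(-s) + (-2s - 2)·(-1)·e^(-s) = (2s)·e^(-s). Since e^(-s) > 0, the only critical point is s = 0.
h''(0) has the same sign as 2 > 0, so this is a local minimum.
h(0) = (-2)·e^(0) ≈ -2.0000.

0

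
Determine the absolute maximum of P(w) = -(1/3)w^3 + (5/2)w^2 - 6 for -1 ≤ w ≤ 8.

The derivative is -w^2 + 5w, which vanishes at w = 0 and w = 5.
Evaluating at the critical points and endpoints: P(-1) = -19/6; P(0) = -6; P(5) = 89/6; P(8) = -50/3.
So the maximum is P(5) = 89/6.

89/6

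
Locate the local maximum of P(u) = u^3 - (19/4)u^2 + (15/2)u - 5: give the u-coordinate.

3/2

Critical points: P'(u) = 3u^2 - (19/2)u + 15/2 vanishes at u = 3/2, 5/3.
Second-derivative test with P''(u) = 6u - 19/2: P''(3/2) = -1/2 < 0 ⇒ local maximum; P''(5/3) = 1/2 > 0 ⇒ local minimum.
So the local maximum value is P(3/2) = -17/16.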